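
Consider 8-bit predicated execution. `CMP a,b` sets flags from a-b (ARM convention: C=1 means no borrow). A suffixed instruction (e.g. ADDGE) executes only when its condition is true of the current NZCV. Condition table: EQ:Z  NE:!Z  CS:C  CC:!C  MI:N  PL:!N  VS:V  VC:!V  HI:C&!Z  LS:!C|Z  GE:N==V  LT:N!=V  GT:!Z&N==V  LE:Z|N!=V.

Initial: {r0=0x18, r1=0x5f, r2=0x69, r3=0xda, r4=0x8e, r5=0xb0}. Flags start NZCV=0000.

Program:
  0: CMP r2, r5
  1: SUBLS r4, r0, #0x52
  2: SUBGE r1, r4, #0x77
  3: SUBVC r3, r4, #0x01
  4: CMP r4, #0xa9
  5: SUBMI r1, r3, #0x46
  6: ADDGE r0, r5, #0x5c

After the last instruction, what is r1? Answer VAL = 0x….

[0] flags=1001 → (cmp)
[1] flags=1001 LS?T → r4=0xc6
[2] flags=1001 GE?T → r1=0x4f
[3] flags=1001 VC?F → skip
[4] flags=0010 → (cmp)
[5] flags=0010 MI?F → skip
[6] flags=0010 GE?T → r0=0x0c

VAL = 0x4f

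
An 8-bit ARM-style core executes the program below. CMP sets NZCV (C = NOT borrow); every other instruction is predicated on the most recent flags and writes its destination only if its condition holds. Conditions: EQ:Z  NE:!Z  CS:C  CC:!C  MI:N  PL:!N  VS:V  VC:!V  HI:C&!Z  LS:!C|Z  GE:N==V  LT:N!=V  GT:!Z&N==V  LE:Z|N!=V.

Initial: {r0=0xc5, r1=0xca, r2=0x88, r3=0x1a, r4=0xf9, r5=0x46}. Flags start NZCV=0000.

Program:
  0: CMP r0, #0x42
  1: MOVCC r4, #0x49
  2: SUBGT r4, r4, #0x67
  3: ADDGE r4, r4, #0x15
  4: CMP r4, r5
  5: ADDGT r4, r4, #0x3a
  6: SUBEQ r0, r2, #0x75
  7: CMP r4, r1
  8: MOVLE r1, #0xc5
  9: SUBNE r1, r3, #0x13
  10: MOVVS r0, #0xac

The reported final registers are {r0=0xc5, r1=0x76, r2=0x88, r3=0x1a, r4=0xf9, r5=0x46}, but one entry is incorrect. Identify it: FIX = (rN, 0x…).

[0] flags=1010 → (cmp)
[1] flags=1010 CC?F → skip
[2] flags=1010 GT?F → skip
[3] flags=1010 GE?F → skip
[4] flags=1010 → (cmp)
[5] flags=1010 GT?F → skip
[6] flags=1010 EQ?F → skip
[7] flags=0010 → (cmp)
[8] flags=0010 LE?F → skip
[9] flags=0010 NE?T → r1=0x07
[10] flags=0010 VS?F → skip

FIX = (r1, 0x07)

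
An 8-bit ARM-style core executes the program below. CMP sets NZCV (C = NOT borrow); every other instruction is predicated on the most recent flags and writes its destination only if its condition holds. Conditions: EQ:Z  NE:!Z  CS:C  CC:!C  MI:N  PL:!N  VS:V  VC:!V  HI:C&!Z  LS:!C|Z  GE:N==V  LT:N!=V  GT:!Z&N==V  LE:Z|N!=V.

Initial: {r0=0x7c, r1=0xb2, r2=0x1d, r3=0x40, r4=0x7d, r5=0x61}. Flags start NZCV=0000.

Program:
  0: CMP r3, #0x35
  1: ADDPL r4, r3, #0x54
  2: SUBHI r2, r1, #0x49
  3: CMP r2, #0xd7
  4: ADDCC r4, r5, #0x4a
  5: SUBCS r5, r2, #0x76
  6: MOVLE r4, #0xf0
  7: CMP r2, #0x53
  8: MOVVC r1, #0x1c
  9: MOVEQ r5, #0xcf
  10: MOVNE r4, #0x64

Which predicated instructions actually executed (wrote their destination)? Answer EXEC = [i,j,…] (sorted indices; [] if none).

EXEC = [1,2,4,8,10]

0: ✓ CMP  NZCV=0010
1: ✓ ADDPL  r4←0x94
2: ✓ SUBHI  r2←0x69
3: ✓ CMP  NZCV=1001
4: ✓ ADDCC  r4←0xab
5: · SUBCS
6: · MOVLE
7: ✓ CMP  NZCV=0010
8: ✓ MOVVC  r1←0x1c
9: · MOVEQ
10: ✓ MOVNE  r4←0x64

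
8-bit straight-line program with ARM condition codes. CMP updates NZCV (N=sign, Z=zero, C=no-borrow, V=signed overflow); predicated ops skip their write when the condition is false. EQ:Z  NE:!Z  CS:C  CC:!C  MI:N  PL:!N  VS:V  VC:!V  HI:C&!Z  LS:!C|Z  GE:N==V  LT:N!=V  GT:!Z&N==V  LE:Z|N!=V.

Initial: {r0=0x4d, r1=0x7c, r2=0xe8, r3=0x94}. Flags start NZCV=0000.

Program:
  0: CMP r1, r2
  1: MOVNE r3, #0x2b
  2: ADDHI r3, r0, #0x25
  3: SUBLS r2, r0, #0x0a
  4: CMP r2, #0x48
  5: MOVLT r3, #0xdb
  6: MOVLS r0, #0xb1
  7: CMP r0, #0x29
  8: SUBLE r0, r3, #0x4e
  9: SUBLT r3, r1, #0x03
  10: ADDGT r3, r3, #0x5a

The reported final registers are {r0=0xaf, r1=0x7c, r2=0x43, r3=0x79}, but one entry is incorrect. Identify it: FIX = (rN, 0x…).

[0] flags=1001 → (cmp)
[1] flags=1001 NE?T → r3=0x2b
[2] flags=1001 HI?F → skip
[3] flags=1001 LS?T → r2=0x43
[4] flags=1000 → (cmp)
[5] flags=1000 LT?T → r3=0xdb
[6] flags=1000 LS?T → r0=0xb1
[7] flags=1010 → (cmp)
[8] flags=1010 LE?T → r0=0x8d
[9] flags=1010 LT?T → r3=0x79
[10] flags=1010 GT?F → skip

FIX = (r0, 0x8d)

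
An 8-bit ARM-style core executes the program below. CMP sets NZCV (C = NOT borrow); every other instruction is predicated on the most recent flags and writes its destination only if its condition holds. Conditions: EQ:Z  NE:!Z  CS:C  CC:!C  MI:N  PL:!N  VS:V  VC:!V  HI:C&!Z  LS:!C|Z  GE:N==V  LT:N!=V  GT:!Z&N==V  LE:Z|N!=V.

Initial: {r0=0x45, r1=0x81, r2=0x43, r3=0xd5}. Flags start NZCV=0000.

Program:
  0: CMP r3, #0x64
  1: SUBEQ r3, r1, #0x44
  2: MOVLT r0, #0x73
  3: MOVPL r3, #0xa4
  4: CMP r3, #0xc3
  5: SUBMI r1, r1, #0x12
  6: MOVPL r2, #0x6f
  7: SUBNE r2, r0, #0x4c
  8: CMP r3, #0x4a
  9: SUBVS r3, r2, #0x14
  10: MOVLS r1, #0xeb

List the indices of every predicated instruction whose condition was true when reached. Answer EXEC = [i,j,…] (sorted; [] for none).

[0] flags=0011 → (cmp)
[1] flags=0011 EQ?F → skip
[2] flags=0011 LT?T → r0=0x73
[3] flags=0011 PL?T → r3=0xa4
[4] flags=1000 → (cmp)
[5] flags=1000 MI?T → r1=0x6f
[6] flags=1000 PL?F → skip
[7] flags=1000 NE?T → r2=0x27
[8] flags=0011 → (cmp)
[9] flags=0011 VS?T → r3=0x13
[10] flags=0011 LS?F → skip

EXEC = [2,3,5,7,9]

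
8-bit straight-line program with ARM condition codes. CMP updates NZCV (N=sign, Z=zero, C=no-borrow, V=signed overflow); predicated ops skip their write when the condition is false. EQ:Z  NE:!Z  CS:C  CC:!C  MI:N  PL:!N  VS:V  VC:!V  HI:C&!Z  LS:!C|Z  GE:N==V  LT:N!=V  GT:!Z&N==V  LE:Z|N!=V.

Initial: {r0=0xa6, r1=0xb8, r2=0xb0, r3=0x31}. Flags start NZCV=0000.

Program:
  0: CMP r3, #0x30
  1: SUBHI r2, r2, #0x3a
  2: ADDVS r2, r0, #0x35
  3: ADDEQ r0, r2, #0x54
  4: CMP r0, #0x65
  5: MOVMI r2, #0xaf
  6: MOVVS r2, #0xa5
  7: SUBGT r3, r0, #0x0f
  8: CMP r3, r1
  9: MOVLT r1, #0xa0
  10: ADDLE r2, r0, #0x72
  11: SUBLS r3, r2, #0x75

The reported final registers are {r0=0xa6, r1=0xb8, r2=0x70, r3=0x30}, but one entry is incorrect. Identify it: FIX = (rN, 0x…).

FIX = (r2, 0xa5)

[0] flags=0010 → (cmp)
[1] flags=0010 HI?T → r2=0x76
[2] flags=0010 VS?F → skip
[3] flags=0010 EQ?F → skip
[4] flags=0011 → (cmp)
[5] flags=0011 MI?F → skip
[6] flags=0011 VS?T → r2=0xa5
[7] flags=0011 GT?F → skip
[8] flags=0000 → (cmp)
[9] flags=0000 LT?F → skip
[10] flags=0000 LE?F → skip
[11] flags=0000 LS?T → r3=0x30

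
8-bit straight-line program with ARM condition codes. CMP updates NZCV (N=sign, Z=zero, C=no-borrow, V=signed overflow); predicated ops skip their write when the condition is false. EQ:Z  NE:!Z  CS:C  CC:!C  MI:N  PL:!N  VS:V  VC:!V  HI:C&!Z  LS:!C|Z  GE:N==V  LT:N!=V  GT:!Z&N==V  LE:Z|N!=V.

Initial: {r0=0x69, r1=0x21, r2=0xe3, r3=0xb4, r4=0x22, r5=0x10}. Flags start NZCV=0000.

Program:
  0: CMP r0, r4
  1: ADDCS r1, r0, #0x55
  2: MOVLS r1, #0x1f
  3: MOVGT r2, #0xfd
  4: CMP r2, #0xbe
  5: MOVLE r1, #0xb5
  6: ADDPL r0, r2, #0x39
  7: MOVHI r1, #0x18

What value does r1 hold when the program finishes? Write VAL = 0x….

[0] flags=0010 → (cmp)
[1] flags=0010 CS?T → r1=0xbe
[2] flags=0010 LS?F → skip
[3] flags=0010 GT?T → r2=0xfd
[4] flags=0010 → (cmp)
[5] flags=0010 LE?F → skip
[6] flags=0010 PL?T → r0=0x36
[7] flags=0010 HI?T → r1=0x18

VAL = 0x18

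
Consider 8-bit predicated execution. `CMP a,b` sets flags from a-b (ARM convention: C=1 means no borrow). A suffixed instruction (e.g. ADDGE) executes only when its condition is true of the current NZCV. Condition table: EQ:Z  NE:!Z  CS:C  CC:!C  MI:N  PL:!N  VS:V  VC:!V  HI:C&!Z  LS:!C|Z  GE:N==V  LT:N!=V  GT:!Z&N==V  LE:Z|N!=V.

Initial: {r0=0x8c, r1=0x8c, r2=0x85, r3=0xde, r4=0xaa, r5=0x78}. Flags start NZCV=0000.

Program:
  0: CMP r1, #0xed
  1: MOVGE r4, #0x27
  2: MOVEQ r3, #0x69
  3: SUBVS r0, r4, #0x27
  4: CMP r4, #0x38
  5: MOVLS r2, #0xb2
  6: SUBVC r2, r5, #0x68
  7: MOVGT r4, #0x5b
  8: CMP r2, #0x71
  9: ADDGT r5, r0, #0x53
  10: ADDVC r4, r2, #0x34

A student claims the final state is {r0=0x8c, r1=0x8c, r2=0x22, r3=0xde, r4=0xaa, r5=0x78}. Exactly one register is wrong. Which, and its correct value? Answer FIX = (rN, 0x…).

FIX = (r2, 0x85)

0: ✓ CMP  NZCV=1000
1: · MOVGE
2: · MOVEQ
3: · SUBVS
4: ✓ CMP  NZCV=0011
5: · MOVLS
6: · SUBVC
7: · MOVGT
8: ✓ CMP  NZCV=0011
9: · ADDGT
10: · ADDVC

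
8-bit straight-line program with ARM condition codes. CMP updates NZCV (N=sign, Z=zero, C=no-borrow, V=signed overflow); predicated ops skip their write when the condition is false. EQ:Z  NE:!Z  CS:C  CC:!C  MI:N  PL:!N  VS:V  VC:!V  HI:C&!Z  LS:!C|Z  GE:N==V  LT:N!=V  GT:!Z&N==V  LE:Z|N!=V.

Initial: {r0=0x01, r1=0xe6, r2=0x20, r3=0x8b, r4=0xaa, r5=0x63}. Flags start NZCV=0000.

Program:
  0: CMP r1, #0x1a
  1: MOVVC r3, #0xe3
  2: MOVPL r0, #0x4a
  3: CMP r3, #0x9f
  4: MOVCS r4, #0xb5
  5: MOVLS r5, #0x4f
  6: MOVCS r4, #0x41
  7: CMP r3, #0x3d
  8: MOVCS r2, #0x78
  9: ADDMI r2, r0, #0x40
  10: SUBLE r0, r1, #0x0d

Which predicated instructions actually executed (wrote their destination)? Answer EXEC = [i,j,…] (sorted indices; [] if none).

[0] flags=1010 → (cmp)
[1] flags=1010 VC?T → r3=0xe3
[2] flags=1010 PL?F → skip
[3] flags=0010 → (cmp)
[4] flags=0010 CS?T → r4=0xb5
[5] flags=0010 LS?F → skip
[6] flags=0010 CS?T → r4=0x41
[7] flags=1010 → (cmp)
[8] flags=1010 CS?T → r2=0x78
[9] flags=1010 MI?T → r2=0x41
[10] flags=1010 LE?T → r0=0xd9

EXEC = [1,4,6,8,9,10]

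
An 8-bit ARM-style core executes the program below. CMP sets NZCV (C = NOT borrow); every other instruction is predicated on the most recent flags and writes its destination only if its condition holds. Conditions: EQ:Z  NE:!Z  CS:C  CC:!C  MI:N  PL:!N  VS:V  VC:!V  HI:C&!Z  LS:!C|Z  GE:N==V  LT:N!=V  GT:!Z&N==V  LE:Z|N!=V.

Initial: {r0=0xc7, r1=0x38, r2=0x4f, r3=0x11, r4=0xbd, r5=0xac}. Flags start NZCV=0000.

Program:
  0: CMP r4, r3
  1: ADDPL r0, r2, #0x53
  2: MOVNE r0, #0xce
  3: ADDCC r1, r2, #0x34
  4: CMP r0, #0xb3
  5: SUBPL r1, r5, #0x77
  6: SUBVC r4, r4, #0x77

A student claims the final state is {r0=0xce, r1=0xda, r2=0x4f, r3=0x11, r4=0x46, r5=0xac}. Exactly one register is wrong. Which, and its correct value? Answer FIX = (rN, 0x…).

FIX = (r1, 0x35)

0: ✓ CMP  NZCV=1010
1: · ADDPL
2: ✓ MOVNE  r0←0xce
3: · ADDCC
4: ✓ CMP  NZCV=0010
5: ✓ SUBPL  r1←0x35
6: ✓ SUBVC  r4←0x46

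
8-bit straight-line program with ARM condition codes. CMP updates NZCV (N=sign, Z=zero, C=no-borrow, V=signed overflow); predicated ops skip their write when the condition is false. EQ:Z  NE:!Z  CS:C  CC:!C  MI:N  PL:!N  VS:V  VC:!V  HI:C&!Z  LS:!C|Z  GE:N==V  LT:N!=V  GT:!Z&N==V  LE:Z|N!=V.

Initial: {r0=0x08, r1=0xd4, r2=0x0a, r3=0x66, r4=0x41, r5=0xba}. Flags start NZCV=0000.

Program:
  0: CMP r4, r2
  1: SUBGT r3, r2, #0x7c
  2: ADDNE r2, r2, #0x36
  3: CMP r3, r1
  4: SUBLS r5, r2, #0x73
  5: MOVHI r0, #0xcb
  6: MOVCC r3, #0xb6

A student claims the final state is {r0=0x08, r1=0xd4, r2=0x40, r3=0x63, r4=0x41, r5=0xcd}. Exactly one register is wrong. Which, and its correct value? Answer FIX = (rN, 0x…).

FIX = (r3, 0xb6)

[0] flags=0010 → (cmp)
[1] flags=0010 GT?T → r3=0x8e
[2] flags=0010 NE?T → r2=0x40
[3] flags=1000 → (cmp)
[4] flags=1000 LS?T → r5=0xcd
[5] flags=1000 HI?F → skip
[6] flags=1000 CC?T → r3=0xb6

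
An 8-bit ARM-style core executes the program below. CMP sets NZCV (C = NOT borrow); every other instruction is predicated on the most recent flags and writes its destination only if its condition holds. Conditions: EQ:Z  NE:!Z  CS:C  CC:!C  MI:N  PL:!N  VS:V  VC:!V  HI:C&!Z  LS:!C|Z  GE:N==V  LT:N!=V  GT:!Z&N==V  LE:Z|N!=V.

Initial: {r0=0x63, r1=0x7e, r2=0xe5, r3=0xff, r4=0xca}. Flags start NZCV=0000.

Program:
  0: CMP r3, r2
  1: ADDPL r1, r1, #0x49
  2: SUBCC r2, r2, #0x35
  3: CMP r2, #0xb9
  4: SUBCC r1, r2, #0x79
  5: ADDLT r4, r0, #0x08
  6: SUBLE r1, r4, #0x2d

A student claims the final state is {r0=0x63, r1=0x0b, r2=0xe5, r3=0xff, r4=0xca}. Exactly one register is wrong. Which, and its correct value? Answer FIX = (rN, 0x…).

FIX = (r1, 0xc7)

0: ✓ CMP  NZCV=0010
1: ✓ ADDPL  r1←0xc7
2: · SUBCC
3: ✓ CMP  NZCV=0010
4: · SUBCC
5: · ADDLT
6: · SUBLE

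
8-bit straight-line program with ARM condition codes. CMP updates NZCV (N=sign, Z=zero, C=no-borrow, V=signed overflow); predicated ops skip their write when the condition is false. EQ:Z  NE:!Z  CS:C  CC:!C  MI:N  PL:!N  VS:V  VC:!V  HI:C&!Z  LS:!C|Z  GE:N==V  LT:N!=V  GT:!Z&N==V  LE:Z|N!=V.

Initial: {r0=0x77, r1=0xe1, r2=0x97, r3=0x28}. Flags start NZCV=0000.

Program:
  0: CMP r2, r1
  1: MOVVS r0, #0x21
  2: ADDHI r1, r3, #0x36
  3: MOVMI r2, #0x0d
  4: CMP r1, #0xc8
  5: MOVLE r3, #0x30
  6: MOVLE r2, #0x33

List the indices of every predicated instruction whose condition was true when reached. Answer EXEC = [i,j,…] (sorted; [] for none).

0: ✓ CMP  NZCV=1000
1: · MOVVS
2: · ADDHI
3: ✓ MOVMI  r2←0x0d
4: ✓ CMP  NZCV=0010
5: · MOVLE
6: · MOVLE

EXEC = [3]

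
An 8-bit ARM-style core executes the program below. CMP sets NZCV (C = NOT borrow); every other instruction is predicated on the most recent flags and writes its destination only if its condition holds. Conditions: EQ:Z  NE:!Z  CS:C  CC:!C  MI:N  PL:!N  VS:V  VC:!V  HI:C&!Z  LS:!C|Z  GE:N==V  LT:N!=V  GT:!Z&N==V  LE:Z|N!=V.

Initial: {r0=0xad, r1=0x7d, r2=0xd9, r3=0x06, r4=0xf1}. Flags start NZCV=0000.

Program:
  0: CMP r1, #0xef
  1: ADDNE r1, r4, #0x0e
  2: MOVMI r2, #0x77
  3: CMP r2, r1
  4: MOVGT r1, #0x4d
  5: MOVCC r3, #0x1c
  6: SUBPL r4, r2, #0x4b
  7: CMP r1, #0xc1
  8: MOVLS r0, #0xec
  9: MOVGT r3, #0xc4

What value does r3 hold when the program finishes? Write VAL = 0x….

VAL = 0xc4

[0] flags=1001 → (cmp)
[1] flags=1001 NE?T → r1=0xff
[2] flags=1001 MI?T → r2=0x77
[3] flags=0000 → (cmp)
[4] flags=0000 GT?T → r1=0x4d
[5] flags=0000 CC?T → r3=0x1c
[6] flags=0000 PL?T → r4=0x2c
[7] flags=1001 → (cmp)
[8] flags=1001 LS?T → r0=0xec
[9] flags=1001 GT?T → r3=0xc4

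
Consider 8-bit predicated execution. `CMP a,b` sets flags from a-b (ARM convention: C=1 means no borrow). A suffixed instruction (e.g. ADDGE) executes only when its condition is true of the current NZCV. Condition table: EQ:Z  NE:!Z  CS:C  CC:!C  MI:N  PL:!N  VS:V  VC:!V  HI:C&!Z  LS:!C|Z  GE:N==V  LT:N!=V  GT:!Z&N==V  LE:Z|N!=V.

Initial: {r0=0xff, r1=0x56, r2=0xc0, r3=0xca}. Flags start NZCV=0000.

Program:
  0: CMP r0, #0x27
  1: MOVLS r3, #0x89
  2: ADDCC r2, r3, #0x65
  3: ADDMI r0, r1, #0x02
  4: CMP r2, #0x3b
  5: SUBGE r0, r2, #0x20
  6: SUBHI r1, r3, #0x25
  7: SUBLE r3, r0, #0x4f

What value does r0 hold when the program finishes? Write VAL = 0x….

VAL = 0x58

0: ✓ CMP  NZCV=1010
1: · MOVLS
2: · ADDCC
3: ✓ ADDMI  r0←0x58
4: ✓ CMP  NZCV=1010
5: · SUBGE
6: ✓ SUBHI  r1←0xa5
7: ✓ SUBLE  r3←0x09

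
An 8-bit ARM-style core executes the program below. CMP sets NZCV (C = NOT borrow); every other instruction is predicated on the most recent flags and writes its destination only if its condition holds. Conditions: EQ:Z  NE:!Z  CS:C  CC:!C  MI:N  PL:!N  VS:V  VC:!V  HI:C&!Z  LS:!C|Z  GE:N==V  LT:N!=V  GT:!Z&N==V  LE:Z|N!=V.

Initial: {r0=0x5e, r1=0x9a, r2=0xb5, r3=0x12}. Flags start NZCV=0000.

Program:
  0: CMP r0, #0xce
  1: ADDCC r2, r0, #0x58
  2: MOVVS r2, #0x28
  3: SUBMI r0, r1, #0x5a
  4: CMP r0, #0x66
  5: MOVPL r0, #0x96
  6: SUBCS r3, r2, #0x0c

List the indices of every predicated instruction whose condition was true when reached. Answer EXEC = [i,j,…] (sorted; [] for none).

[0] flags=1001 → (cmp)
[1] flags=1001 CC?T → r2=0xb6
[2] flags=1001 VS?T → r2=0x28
[3] flags=1001 MI?T → r0=0x40
[4] flags=1000 → (cmp)
[5] flags=1000 PL?F → skip
[6] flags=1000 CS?F → skip

EXEC = [1,2,3]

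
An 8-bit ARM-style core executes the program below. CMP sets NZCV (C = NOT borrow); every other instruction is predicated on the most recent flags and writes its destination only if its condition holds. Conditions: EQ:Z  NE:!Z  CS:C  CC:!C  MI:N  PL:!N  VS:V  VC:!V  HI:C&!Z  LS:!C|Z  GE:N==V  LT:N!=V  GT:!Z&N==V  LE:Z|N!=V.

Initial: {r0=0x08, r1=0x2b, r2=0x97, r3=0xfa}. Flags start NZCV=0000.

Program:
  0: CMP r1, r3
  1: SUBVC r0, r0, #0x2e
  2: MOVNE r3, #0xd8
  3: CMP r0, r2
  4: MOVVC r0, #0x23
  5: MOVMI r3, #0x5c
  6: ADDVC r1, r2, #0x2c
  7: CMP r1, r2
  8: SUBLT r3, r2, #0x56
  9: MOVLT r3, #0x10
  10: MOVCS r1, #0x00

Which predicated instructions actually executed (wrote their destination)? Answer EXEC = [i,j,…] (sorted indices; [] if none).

[0] flags=0000 → (cmp)
[1] flags=0000 VC?T → r0=0xda
[2] flags=0000 NE?T → r3=0xd8
[3] flags=0010 → (cmp)
[4] flags=0010 VC?T → r0=0x23
[5] flags=0010 MI?F → skip
[6] flags=0010 VC?T → r1=0xc3
[7] flags=0010 → (cmp)
[8] flags=0010 LT?F → skip
[9] flags=0010 LT?F → skip
[10] flags=0010 CS?T → r1=0x00

EXEC = [1,2,4,6,10]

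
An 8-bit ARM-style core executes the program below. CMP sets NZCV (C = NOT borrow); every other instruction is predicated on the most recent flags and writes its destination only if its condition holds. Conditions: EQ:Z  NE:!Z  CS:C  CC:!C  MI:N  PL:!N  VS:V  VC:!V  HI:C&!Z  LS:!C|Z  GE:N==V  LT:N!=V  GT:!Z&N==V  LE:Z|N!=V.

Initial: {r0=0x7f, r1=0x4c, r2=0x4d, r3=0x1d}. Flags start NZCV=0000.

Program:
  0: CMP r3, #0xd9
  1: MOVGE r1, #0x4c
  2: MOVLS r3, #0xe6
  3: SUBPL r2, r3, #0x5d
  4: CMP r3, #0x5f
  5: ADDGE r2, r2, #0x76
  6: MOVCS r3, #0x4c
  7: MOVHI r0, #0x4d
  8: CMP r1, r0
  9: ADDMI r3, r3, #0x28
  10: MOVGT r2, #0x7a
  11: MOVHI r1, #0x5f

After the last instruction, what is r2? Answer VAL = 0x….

0: ✓ CMP  NZCV=0000
1: ✓ MOVGE  r1←0x4c
2: ✓ MOVLS  r3←0xe6
3: ✓ SUBPL  r2←0x89
4: ✓ CMP  NZCV=1010
5: · ADDGE
6: ✓ MOVCS  r3←0x4c
7: ✓ MOVHI  r0←0x4d
8: ✓ CMP  NZCV=1000
9: ✓ ADDMI  r3←0x74
10: · MOVGT
11: · MOVHI

VAL = 0x89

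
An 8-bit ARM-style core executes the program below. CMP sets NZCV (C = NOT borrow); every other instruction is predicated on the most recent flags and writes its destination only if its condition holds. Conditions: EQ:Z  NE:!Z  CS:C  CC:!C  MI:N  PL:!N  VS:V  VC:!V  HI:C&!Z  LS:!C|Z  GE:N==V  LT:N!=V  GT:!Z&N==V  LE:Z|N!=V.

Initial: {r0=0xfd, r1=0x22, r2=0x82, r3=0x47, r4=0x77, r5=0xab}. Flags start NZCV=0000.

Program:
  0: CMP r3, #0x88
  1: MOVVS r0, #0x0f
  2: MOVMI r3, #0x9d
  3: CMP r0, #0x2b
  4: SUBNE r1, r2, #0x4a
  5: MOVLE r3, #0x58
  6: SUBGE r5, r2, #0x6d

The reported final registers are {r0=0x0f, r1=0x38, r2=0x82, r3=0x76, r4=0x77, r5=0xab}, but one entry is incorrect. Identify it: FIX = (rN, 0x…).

FIX = (r3, 0x58)

[0] flags=1001 → (cmp)
[1] flags=1001 VS?T → r0=0x0f
[2] flags=1001 MI?T → r3=0x9d
[3] flags=1000 → (cmp)
[4] flags=1000 NE?T → r1=0x38
[5] flags=1000 LE?T → r3=0x58
[6] flags=1000 GE?F → skip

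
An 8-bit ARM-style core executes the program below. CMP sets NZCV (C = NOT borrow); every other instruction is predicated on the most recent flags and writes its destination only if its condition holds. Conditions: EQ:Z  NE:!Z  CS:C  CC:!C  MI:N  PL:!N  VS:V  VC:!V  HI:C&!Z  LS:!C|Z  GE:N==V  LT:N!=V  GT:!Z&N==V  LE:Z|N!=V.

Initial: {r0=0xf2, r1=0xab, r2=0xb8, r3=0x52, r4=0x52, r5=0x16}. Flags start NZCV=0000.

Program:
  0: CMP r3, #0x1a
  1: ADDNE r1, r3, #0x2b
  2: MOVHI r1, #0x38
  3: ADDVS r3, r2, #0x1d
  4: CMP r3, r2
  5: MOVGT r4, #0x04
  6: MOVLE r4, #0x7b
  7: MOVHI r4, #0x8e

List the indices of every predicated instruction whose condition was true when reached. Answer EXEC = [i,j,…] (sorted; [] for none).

0: ✓ CMP  NZCV=0010
1: ✓ ADDNE  r1←0x7d
2: ✓ MOVHI  r1←0x38
3: · ADDVS
4: ✓ CMP  NZCV=1001
5: ✓ MOVGT  r4←0x04
6: · MOVLE
7: · MOVHI

EXEC = [1,2,5]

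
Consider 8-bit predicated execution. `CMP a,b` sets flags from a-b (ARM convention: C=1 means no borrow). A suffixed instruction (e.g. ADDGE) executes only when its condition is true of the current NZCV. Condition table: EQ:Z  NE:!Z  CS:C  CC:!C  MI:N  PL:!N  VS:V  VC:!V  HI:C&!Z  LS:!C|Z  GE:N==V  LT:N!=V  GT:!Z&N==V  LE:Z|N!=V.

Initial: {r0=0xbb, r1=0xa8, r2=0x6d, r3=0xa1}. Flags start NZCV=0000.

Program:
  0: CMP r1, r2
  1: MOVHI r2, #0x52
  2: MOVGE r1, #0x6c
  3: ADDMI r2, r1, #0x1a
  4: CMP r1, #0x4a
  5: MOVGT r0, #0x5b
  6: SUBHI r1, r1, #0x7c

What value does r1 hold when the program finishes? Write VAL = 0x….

VAL = 0x2c

[0] flags=0011 → (cmp)
[1] flags=0011 HI?T → r2=0x52
[2] flags=0011 GE?F → skip
[3] flags=0011 MI?F → skip
[4] flags=0011 → (cmp)
[5] flags=0011 GT?F → skip
[6] flags=0011 HI?T → r1=0x2c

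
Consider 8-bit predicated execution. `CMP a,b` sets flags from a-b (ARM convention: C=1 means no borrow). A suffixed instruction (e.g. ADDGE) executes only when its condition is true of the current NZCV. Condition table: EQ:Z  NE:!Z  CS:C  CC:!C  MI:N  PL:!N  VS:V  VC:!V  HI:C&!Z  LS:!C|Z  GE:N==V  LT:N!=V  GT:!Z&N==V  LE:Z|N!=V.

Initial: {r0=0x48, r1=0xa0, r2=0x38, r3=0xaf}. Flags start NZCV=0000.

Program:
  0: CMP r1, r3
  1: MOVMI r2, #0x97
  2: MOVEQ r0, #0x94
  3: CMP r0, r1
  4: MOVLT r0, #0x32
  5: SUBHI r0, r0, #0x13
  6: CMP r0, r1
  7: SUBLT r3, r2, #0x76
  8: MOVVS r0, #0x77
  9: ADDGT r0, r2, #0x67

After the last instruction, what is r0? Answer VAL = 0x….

[0] flags=1000 → (cmp)
[1] flags=1000 MI?T → r2=0x97
[2] flags=1000 EQ?F → skip
[3] flags=1001 → (cmp)
[4] flags=1001 LT?F → skip
[5] flags=1001 HI?F → skip
[6] flags=1001 → (cmp)
[7] flags=1001 LT?F → skip
[8] flags=1001 VS?T → r0=0x77
[9] flags=1001 GT?T → r0=0xfe

VAL = 0xfe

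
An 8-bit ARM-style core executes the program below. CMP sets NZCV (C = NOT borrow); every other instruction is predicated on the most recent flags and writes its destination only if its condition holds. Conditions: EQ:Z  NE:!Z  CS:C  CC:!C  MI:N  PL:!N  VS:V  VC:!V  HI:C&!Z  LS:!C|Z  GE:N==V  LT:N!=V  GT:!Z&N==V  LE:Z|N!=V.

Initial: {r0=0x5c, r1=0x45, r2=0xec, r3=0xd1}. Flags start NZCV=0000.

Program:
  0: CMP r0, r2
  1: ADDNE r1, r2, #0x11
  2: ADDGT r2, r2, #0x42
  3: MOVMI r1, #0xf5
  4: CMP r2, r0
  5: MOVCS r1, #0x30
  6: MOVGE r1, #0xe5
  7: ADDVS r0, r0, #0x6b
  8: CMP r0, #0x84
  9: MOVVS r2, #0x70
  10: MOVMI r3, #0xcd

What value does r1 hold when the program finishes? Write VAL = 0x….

0: ✓ CMP  NZCV=0000
1: ✓ ADDNE  r1←0xfd
2: ✓ ADDGT  r2←0x2e
3: · MOVMI
4: ✓ CMP  NZCV=1000
5: · MOVCS
6: · MOVGE
7: · ADDVS
8: ✓ CMP  NZCV=1001
9: ✓ MOVVS  r2←0x70
10: ✓ MOVMI  r3←0xcd

VAL = 0xfd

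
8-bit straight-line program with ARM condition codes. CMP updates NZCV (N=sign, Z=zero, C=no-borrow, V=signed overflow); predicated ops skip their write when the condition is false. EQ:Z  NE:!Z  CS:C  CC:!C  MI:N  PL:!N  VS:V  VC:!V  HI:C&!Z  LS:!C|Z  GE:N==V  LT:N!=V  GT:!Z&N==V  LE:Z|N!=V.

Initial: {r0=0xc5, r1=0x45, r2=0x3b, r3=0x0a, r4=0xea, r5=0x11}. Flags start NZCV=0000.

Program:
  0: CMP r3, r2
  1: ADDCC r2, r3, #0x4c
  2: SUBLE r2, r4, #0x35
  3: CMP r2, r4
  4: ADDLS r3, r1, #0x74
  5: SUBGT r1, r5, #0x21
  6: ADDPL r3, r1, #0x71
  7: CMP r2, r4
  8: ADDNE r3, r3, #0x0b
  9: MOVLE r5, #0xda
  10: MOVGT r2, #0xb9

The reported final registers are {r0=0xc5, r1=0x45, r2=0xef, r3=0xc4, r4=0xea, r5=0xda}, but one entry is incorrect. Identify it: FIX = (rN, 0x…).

FIX = (r2, 0xb5)

[0] flags=1000 → (cmp)
[1] flags=1000 CC?T → r2=0x56
[2] flags=1000 LE?T → r2=0xb5
[3] flags=1000 → (cmp)
[4] flags=1000 LS?T → r3=0xb9
[5] flags=1000 GT?F → skip
[6] flags=1000 PL?F → skip
[7] flags=1000 → (cmp)
[8] flags=1000 NE?T → r3=0xc4
[9] flags=1000 LE?T → r5=0xda
[10] flags=1000 GT?F → skip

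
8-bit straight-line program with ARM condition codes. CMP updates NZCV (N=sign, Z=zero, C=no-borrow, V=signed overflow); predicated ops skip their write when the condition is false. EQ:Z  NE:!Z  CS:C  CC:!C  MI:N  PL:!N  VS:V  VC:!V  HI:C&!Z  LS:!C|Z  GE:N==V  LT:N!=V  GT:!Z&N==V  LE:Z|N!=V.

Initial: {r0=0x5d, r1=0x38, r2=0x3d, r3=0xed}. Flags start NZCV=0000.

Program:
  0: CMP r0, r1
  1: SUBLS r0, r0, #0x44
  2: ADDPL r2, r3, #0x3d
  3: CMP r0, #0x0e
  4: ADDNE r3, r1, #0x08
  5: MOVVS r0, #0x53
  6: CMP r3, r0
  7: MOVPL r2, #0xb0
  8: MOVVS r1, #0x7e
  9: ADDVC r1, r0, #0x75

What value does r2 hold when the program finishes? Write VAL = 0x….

VAL = 0x2a

[0] flags=0010 → (cmp)
[1] flags=0010 LS?F → skip
[2] flags=0010 PL?T → r2=0x2a
[3] flags=0010 → (cmp)
[4] flags=0010 NE?T → r3=0x40
[5] flags=0010 VS?F → skip
[6] flags=1000 → (cmp)
[7] flags=1000 PL?F → skip
[8] flags=1000 VS?F → skip
[9] flags=1000 VC?T → r1=0xd2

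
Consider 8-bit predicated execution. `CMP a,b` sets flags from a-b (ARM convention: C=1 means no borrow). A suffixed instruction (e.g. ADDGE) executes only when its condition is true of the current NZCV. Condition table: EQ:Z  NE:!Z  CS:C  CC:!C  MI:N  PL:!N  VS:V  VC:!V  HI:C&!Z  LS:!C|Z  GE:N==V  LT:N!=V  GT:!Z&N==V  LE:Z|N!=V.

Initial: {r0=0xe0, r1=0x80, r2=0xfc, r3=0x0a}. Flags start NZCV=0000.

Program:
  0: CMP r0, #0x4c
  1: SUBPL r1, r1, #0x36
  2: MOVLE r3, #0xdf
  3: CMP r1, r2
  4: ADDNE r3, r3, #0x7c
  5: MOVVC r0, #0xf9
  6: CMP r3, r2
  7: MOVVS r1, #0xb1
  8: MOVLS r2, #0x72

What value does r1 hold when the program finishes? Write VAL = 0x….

VAL = 0x80

[0] flags=1010 → (cmp)
[1] flags=1010 PL?F → skip
[2] flags=1010 LE?T → r3=0xdf
[3] flags=1000 → (cmp)
[4] flags=1000 NE?T → r3=0x5b
[5] flags=1000 VC?T → r0=0xf9
[6] flags=0000 → (cmp)
[7] flags=0000 VS?F → skip
[8] flags=0000 LS?T → r2=0x72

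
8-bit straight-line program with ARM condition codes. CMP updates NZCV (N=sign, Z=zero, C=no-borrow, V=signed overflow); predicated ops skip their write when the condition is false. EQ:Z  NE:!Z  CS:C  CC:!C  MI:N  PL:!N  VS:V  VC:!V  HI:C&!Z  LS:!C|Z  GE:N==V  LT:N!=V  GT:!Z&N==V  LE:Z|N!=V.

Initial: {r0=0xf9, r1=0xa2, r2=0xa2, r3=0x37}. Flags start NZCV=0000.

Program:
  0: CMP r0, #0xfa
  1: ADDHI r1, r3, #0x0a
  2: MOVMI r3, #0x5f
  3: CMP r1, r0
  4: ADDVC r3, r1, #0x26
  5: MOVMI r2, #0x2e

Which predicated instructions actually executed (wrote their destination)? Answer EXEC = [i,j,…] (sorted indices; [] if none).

[0] flags=1000 → (cmp)
[1] flags=1000 HI?F → skip
[2] flags=1000 MI?T → r3=0x5f
[3] flags=1000 → (cmp)
[4] flags=1000 VC?T → r3=0xc8
[5] flags=1000 MI?T → r2=0x2e

EXEC = [2,4,5]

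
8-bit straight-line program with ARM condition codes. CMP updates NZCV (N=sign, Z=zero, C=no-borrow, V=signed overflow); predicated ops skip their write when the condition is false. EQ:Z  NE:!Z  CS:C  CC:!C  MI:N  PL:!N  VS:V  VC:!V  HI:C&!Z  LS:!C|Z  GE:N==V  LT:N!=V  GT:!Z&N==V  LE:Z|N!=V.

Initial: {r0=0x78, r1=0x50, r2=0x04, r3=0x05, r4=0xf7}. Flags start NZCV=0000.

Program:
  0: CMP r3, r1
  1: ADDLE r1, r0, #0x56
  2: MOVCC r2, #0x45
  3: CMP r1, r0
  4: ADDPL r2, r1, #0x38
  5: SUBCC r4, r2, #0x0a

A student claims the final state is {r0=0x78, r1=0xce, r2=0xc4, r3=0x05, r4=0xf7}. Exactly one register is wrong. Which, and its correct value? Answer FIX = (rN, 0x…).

[0] flags=1000 → (cmp)
[1] flags=1000 LE?T → r1=0xce
[2] flags=1000 CC?T → r2=0x45
[3] flags=0011 → (cmp)
[4] flags=0011 PL?T → r2=0x06
[5] flags=0011 CC?F → skip

FIX = (r2, 0x06)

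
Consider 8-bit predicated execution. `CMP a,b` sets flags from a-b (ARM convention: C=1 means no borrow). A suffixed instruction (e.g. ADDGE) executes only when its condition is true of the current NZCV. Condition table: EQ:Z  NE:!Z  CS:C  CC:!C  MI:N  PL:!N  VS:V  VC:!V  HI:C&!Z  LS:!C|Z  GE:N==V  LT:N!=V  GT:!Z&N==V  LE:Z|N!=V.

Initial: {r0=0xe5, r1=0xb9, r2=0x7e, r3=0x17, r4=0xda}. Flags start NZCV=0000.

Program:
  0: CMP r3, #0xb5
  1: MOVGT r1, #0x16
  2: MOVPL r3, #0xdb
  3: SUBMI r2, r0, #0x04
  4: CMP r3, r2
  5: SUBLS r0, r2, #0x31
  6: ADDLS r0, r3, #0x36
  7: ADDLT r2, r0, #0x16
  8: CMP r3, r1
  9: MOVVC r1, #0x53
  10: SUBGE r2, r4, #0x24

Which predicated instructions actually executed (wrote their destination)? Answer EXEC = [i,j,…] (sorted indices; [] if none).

[0] flags=0000 → (cmp)
[1] flags=0000 GT?T → r1=0x16
[2] flags=0000 PL?T → r3=0xdb
[3] flags=0000 MI?F → skip
[4] flags=0011 → (cmp)
[5] flags=0011 LS?F → skip
[6] flags=0011 LS?F → skip
[7] flags=0011 LT?T → r2=0xfb
[8] flags=1010 → (cmp)
[9] flags=1010 VC?T → r1=0x53
[10] flags=1010 GE?F → skip

EXEC = [1,2,7,9]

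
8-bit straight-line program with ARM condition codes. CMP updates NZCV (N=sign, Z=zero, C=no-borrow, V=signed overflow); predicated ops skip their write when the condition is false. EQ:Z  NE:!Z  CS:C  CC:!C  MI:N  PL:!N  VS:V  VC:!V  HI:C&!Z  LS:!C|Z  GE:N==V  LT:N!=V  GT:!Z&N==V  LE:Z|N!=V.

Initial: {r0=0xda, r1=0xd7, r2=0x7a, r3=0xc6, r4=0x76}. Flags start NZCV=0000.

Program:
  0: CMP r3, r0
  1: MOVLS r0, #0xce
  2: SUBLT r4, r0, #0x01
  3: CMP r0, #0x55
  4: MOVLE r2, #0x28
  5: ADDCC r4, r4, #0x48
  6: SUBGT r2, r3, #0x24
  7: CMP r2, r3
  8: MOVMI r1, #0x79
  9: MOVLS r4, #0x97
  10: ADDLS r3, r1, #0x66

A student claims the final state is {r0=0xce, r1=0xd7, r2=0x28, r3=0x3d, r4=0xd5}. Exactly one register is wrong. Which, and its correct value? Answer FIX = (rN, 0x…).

FIX = (r4, 0x97)

0: ✓ CMP  NZCV=1000
1: ✓ MOVLS  r0←0xce
2: ✓ SUBLT  r4←0xcd
3: ✓ CMP  NZCV=0011
4: ✓ MOVLE  r2←0x28
5: · ADDCC
6: · SUBGT
7: ✓ CMP  NZCV=0000
8: · MOVMI
9: ✓ MOVLS  r4←0x97
10: ✓ ADDLS  r3←0x3d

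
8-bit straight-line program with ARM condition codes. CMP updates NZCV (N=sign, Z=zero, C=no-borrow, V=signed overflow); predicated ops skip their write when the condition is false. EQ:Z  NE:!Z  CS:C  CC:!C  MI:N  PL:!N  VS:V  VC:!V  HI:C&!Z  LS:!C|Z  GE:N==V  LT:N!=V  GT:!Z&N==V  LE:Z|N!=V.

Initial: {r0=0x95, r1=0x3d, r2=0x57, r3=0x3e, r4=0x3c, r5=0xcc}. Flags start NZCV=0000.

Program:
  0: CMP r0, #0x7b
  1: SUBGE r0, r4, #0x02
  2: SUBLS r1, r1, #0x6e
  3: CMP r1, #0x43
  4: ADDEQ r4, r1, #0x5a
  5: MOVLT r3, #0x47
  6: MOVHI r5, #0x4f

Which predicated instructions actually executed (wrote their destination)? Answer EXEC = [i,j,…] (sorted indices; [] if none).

[0] flags=0011 → (cmp)
[1] flags=0011 GE?F → skip
[2] flags=0011 LS?F → skip
[3] flags=1000 → (cmp)
[4] flags=1000 EQ?F → skip
[5] flags=1000 LT?T → r3=0x47
[6] flags=1000 HI?F → skip

EXEC = [5]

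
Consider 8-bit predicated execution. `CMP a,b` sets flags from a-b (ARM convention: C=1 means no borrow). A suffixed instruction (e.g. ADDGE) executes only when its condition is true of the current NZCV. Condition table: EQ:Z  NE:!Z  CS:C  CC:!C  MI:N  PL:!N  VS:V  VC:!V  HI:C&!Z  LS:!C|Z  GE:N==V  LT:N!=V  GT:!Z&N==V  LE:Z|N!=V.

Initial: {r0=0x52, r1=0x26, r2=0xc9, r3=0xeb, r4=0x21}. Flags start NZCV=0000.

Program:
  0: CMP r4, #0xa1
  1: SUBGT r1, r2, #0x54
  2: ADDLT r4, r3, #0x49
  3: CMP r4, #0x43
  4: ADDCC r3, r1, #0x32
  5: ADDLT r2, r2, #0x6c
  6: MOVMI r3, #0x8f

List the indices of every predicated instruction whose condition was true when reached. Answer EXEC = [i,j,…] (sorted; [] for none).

[0] flags=1001 → (cmp)
[1] flags=1001 GT?T → r1=0x75
[2] flags=1001 LT?F → skip
[3] flags=1000 → (cmp)
[4] flags=1000 CC?T → r3=0xa7
[5] flags=1000 LT?T → r2=0x35
[6] flags=1000 MI?T → r3=0x8f

EXEC = [1,4,5,6]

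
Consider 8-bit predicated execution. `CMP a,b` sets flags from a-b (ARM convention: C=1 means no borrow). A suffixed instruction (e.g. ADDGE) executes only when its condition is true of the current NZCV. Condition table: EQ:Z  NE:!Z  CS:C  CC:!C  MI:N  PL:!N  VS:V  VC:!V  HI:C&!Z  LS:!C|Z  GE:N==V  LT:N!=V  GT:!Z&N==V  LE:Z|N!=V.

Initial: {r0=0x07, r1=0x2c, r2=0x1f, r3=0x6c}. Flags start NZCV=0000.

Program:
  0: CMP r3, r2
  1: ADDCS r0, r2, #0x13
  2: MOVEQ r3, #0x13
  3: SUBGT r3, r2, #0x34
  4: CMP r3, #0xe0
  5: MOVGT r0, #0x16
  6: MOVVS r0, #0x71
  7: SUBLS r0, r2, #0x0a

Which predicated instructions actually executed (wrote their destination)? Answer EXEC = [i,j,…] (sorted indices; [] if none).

0: ✓ CMP  NZCV=0010
1: ✓ ADDCS  r0←0x32
2: · MOVEQ
3: ✓ SUBGT  r3←0xeb
4: ✓ CMP  NZCV=0010
5: ✓ MOVGT  r0←0x16
6: · MOVVS
7: · SUBLS

EXEC = [1,3,5]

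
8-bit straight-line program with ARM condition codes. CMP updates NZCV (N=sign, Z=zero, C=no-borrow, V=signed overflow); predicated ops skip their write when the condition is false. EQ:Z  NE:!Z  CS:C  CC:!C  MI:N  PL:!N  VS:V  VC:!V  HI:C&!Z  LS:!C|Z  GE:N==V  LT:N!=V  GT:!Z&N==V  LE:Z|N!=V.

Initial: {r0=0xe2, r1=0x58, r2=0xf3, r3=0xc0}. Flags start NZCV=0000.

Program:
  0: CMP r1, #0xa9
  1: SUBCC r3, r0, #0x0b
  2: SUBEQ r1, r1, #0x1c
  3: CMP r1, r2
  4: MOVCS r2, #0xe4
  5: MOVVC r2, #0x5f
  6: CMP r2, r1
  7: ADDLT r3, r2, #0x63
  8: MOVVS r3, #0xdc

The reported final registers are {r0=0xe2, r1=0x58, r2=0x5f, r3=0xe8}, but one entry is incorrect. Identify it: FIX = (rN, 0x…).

FIX = (r3, 0xd7)

[0] flags=1001 → (cmp)
[1] flags=1001 CC?T → r3=0xd7
[2] flags=1001 EQ?F → skip
[3] flags=0000 → (cmp)
[4] flags=0000 CS?F → skip
[5] flags=0000 VC?T → r2=0x5f
[6] flags=0010 → (cmp)
[7] flags=0010 LT?F → skip
[8] flags=0010 VS?F → skip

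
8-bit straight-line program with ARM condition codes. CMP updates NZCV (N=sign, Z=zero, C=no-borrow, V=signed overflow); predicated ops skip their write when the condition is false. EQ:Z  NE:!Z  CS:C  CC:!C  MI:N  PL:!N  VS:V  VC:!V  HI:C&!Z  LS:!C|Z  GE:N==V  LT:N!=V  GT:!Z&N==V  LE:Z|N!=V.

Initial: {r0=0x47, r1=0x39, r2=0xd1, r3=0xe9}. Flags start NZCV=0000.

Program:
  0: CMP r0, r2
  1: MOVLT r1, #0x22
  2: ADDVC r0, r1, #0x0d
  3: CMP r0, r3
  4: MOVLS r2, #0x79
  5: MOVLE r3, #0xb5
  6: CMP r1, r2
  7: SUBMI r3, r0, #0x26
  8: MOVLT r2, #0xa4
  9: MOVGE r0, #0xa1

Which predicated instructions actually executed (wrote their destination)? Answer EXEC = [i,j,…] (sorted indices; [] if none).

EXEC = [2,4,7,8]

[0] flags=0000 → (cmp)
[1] flags=0000 LT?F → skip
[2] flags=0000 VC?T → r0=0x46
[3] flags=0000 → (cmp)
[4] flags=0000 LS?T → r2=0x79
[5] flags=0000 LE?F → skip
[6] flags=1000 → (cmp)
[7] flags=1000 MI?T → r3=0x20
[8] flags=1000 LT?T → r2=0xa4
[9] flags=1000 GE?F → skip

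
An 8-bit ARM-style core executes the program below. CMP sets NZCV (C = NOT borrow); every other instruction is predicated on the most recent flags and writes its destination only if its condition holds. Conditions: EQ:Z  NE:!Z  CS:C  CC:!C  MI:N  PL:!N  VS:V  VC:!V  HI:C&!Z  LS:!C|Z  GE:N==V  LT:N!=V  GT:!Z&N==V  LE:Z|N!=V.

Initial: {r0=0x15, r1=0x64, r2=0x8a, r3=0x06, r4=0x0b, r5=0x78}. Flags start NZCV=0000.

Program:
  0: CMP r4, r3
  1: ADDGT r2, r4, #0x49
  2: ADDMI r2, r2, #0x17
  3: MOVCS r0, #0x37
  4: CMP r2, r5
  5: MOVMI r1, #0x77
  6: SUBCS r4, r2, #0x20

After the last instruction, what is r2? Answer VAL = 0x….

VAL = 0x54

[0] flags=0010 → (cmp)
[1] flags=0010 GT?T → r2=0x54
[2] flags=0010 MI?F → skip
[3] flags=0010 CS?T → r0=0x37
[4] flags=1000 → (cmp)
[5] flags=1000 MI?T → r1=0x77
[6] flags=1000 CS?F → skip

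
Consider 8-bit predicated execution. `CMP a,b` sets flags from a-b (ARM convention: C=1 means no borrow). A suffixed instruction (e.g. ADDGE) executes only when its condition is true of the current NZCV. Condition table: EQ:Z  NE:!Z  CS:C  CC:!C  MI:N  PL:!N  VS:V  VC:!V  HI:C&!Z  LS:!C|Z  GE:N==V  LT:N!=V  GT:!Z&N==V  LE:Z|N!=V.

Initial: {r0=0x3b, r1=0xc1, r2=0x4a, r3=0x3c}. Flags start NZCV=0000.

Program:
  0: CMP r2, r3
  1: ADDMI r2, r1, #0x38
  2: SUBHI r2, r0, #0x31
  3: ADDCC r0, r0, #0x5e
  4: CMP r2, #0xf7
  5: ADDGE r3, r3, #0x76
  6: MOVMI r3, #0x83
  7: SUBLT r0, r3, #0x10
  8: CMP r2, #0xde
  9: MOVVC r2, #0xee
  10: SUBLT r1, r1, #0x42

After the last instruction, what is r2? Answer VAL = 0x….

[0] flags=0010 → (cmp)
[1] flags=0010 MI?F → skip
[2] flags=0010 HI?T → r2=0x0a
[3] flags=0010 CC?F → skip
[4] flags=0000 → (cmp)
[5] flags=0000 GE?T → r3=0xb2
[6] flags=0000 MI?F → skip
[7] flags=0000 LT?F → skip
[8] flags=0000 → (cmp)
[9] flags=0000 VC?T → r2=0xee
[10] flags=0000 LT?F → skip

VAL = 0xee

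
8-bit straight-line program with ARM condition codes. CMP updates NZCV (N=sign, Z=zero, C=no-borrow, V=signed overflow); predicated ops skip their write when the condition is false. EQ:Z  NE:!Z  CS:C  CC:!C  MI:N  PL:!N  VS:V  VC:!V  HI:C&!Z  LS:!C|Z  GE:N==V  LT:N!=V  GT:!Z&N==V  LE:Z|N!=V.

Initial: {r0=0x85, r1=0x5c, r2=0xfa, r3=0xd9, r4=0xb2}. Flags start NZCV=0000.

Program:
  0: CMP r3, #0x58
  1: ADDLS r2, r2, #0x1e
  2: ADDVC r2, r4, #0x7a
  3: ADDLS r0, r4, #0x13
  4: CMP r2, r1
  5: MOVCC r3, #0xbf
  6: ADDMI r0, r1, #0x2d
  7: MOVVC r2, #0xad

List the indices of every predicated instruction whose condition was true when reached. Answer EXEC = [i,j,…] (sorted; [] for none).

EXEC = [2,5,6,7]

0: ✓ CMP  NZCV=1010
1: · ADDLS
2: ✓ ADDVC  r2←0x2c
3: · ADDLS
4: ✓ CMP  NZCV=1000
5: ✓ MOVCC  r3←0xbf
6: ✓ ADDMI  r0←0x89
7: ✓ MOVVC  r2←0xad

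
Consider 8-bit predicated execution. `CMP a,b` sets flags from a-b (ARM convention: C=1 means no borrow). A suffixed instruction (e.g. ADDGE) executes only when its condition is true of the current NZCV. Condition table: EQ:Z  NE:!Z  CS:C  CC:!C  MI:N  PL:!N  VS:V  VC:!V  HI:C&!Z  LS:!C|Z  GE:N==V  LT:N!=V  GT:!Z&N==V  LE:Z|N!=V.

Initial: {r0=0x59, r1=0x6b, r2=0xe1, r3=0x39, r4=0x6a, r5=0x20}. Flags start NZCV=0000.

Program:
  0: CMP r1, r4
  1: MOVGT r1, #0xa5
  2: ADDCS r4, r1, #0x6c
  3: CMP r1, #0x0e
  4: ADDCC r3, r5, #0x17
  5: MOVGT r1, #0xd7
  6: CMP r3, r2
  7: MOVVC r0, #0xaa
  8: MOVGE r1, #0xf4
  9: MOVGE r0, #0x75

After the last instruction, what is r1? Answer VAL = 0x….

[0] flags=0010 → (cmp)
[1] flags=0010 GT?T → r1=0xa5
[2] flags=0010 CS?T → r4=0x11
[3] flags=1010 → (cmp)
[4] flags=1010 CC?F → skip
[5] flags=1010 GT?F → skip
[6] flags=0000 → (cmp)
[7] flags=0000 VC?T → r0=0xaa
[8] flags=0000 GE?T → r1=0xf4
[9] flags=0000 GE?T → r0=0x75

VAL = 0xf4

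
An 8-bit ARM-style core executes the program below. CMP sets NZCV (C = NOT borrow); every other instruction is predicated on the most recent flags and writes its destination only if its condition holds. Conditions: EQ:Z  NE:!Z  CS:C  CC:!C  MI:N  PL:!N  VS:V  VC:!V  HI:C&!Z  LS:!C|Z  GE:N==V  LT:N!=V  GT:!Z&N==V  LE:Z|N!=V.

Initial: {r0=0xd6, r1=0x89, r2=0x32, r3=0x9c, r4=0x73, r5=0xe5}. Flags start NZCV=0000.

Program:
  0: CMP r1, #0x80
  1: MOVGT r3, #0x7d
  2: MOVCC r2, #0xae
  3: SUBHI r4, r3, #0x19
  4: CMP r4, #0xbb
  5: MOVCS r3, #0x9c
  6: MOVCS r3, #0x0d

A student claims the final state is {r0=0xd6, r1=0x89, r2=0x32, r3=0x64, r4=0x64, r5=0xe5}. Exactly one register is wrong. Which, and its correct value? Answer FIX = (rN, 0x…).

FIX = (r3, 0x7d)

0: ✓ CMP  NZCV=0010
1: ✓ MOVGT  r3←0x7d
2: · MOVCC
3: ✓ SUBHI  r4←0x64
4: ✓ CMP  NZCV=1001
5: · MOVCS
6: · MOVCS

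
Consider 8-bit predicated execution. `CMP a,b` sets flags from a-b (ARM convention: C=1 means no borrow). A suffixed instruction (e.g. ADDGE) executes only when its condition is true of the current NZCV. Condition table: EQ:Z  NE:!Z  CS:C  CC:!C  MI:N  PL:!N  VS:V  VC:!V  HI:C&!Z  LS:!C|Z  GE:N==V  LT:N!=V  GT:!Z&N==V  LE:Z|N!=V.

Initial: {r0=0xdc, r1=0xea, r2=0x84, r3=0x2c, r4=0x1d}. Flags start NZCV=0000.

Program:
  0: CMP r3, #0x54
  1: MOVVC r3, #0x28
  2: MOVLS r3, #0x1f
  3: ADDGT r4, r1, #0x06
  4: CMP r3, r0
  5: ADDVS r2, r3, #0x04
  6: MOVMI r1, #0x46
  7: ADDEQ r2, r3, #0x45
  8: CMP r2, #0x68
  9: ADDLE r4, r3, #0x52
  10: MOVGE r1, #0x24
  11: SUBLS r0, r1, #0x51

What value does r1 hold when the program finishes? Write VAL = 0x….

[0] flags=1000 → (cmp)
[1] flags=1000 VC?T → r3=0x28
[2] flags=1000 LS?T → r3=0x1f
[3] flags=1000 GT?F → skip
[4] flags=0000 → (cmp)
[5] flags=0000 VS?F → skip
[6] flags=0000 MI?F → skip
[7] flags=0000 EQ?F → skip
[8] flags=0011 → (cmp)
[9] flags=0011 LE?T → r4=0x71
[10] flags=0011 GE?F → skip
[11] flags=0011 LS?F → skip

VAL = 0xea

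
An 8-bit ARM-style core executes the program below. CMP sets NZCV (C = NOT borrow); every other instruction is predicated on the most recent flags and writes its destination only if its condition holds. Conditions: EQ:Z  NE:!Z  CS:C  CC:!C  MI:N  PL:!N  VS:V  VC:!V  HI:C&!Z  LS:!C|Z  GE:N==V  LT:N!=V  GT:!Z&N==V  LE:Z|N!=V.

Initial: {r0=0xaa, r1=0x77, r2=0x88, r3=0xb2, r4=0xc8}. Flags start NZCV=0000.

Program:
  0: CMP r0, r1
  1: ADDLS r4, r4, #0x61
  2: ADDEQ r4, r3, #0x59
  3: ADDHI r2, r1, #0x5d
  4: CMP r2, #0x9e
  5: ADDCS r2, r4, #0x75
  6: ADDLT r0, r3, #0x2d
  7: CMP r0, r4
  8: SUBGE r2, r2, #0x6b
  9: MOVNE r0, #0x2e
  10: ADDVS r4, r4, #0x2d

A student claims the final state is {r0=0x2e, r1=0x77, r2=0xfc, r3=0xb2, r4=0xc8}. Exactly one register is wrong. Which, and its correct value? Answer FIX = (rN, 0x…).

[0] flags=0011 → (cmp)
[1] flags=0011 LS?F → skip
[2] flags=0011 EQ?F → skip
[3] flags=0011 HI?T → r2=0xd4
[4] flags=0010 → (cmp)
[5] flags=0010 CS?T → r2=0x3d
[6] flags=0010 LT?F → skip
[7] flags=1000 → (cmp)
[8] flags=1000 GE?F → skip
[9] flags=1000 NE?T → r0=0x2e
[10] flags=1000 VS?F → skip

FIX = (r2, 0x3d)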